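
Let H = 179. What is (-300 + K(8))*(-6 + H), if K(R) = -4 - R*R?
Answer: -63664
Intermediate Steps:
K(R) = -4 - R**2
(-300 + K(8))*(-6 + H) = (-300 + (-4 - 1*8**2))*(-6 + 179) = (-300 + (-4 - 1*64))*173 = (-300 + (-4 - 64))*173 = (-300 - 68)*173 = -368*173 = -63664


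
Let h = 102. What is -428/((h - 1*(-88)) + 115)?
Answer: -428/305 ≈ -1.4033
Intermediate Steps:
-428/((h - 1*(-88)) + 115) = -428/((102 - 1*(-88)) + 115) = -428/((102 + 88) + 115) = -428/(190 + 115) = -428/305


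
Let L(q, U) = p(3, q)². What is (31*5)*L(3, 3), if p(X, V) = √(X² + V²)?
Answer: 2790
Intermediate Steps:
p(X, V) = √(V² + X²)
L(q, U) = 9 + q² (L(q, U) = (√(q² + 3²))² = (√(q² + 9))² = (√(9 + q²))² = 9 + q²)
(31*5)*L(3, 3) = (31*5)*(9 + 3²) = 155*(9 + 9) = 155*18 = 2790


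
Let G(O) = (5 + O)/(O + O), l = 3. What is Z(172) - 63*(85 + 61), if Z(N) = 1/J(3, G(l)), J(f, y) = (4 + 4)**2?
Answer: -588671/64 ≈ -9198.0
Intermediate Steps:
G(O) = (5 + O)/(2*O) (G(O) = (5 + O)/((2*O)) = (5 + O)*(1/(2*O)) = (5 + O)/(2*O))
J(f, y) = 64 (J(f, y) = 8**2 = 64)
Z(N) = 1/64
Z(172) - 63*(85 + 61) = 1/64 - 63*(85 + 61) = 1/64 - 63*146 = 1/64 - 1*9198 = 1/64 - 9198 = -588671/64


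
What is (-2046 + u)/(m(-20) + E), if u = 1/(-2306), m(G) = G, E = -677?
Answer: 4718077/1607282 ≈ 2.9354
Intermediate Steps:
u = -1/2306 ≈ -0.00043365
(-2046 + u)/(m(-20) + E) = (-2046 - 1/2306)/(-20 - 677) = -4718077/2306/(-697) = -4718077/2306*(-1/697) = 4718077/1607282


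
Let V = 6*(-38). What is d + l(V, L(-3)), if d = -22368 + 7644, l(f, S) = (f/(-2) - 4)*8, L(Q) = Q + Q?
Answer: -13844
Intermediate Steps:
L(Q) = 2*Q
V = -228
l(f, S) = -32 - 4*f (l(f, S) = (f*(-½) - 4)*8 = (-f/2 - 4)*8 = (-4 - f/2)*8 = -32 - 4*f)
d = -14724
d + l(V, L(-3)) = -14724 + (-32 - 4*(-228)) = -14724 + (-32 + 912) = -14724 + 880 = -13844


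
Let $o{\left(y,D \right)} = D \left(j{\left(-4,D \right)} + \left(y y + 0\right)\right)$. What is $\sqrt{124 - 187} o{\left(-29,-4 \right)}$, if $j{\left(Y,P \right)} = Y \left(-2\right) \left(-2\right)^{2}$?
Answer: $- 10476 i \sqrt{7} \approx - 27717.0 i$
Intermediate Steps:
$j{\left(Y,P \right)} = - 8 Y$ ($j{\left(Y,P \right)} = - 2 Y 4 = - 8 Y$)
$o{\left(y,D \right)} = D \left(32 + y^{2}\right)$ ($o{\left(y,D \right)} = D \left(\left(-8\right) \left(-4\right) + \left(y y + 0\right)\right) = D \left(32 + \left(y^{2} + 0\right)\right) = D \left(32 + y^{2}\right)$)
$\sqrt{124 - 187} o{\left(-29,-4 \right)} = \sqrt{124 - 187} \left(- 4 \left(32 + \left(-29\right)^{2}\right)\right) = \sqrt{-63} \left(- 4 \left(32 + 841\right)\right) = 3 i \sqrt{7} \left(\left(-4\right) 873\right) = 3 i \sqrt{7} \left(-3492\right) = - 10476 i \sqrt{7}$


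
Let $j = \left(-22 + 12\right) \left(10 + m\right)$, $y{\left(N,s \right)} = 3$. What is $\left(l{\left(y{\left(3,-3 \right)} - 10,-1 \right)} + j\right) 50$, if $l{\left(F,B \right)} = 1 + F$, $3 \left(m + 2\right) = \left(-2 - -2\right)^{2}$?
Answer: $-4300$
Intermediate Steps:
$m = -2$ ($m = -2 + \frac{\left(-2 - -2\right)^{2}}{3} = -2 + \frac{\left(-2 + 2\right)^{2}}{3} = -2 + \frac{0^{2}}{3} = -2 + \frac{1}{3} \cdot 0 = -2 + 0 = -2$)
$j = -80$ ($j = \left(-22 + 12\right) \left(10 - 2\right) = \left(-10\right) 8 = -80$)
$\left(l{\left(y{\left(3,-3 \right)} - 10,-1 \right)} + j\right) 50 = \left(\left(1 + \left(3 - 10\right)\right) - 80\right) 50 = \left(\left(1 - 7\right) - 80\right) 50 = \left(-6 - 80\right) 50 = \left(-86\right) 50 = -4300$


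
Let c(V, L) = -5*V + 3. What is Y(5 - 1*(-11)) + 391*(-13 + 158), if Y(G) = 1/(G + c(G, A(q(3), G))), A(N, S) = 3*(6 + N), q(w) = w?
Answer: 3458394/61 ≈ 56695.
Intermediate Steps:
A(N, S) = 18 + 3*N
c(V, L) = 3 - 5*V
Y(G) = 1/(3 - 4*G) (Y(G) = 1/(G + (3 - 5*G)) = 1/(3 - 4*G))
Y(5 - 1*(-11)) + 391*(-13 + 158) = -1/(-3 + 4*(5 - 1*(-11))) + 391*(-13 + 158) = -1/(-3 + 4*(5 + 11)) + 391*145 = -1/(-3 + 4*16) + 56695 = -1/(-3 + 64) + 56695 = -1/61 + 56695 = 3458394/61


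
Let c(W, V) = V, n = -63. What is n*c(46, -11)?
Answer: 693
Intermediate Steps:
n*c(46, -11) = -63*(-11) = 693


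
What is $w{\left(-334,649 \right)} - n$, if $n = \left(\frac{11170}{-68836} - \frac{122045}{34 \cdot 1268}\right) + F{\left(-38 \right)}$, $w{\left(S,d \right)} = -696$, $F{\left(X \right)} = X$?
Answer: $- \frac{1532993747}{2340424} \approx -655.01$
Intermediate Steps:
$n = - \frac{95941357}{2340424}$ ($n = \left(\frac{11170}{-68836} - \frac{122045}{34 \cdot 1268}\right) - 38 = \left(11170 \left(- \frac{1}{68836}\right) - \frac{122045}{43112}\right) - 38 = \left(- \frac{5585}{34418} - \frac{385}{136}\right) - 38 = - \frac{7005245}{2340424} - 38 = - \frac{95941357}{2340424} \approx -40.993$)
$w{\left(-334,649 \right)} - n = -696 - - \frac{95941357}{2340424} = -696 + \frac{95941357}{2340424} = - \frac{1532993747}{2340424}$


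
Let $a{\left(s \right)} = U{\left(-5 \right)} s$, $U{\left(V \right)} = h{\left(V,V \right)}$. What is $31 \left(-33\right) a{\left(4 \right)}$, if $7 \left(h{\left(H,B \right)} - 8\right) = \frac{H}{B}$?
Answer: $- \frac{233244}{7} \approx -33321.0$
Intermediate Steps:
$h{\left(H,B \right)} = 8 + \frac{H}{7 B}$ ($h{\left(H,B \right)} = 8 + \frac{H \frac{1}{B}}{7} = 8 + \frac{H}{7 B}$)
$U{\left(V \right)} = \frac{57}{7}$ ($U{\left(V \right)} = 8 + \frac{V}{7 V} = 8 + \frac{1}{7} = \frac{57}{7}$)
$a{\left(s \right)} = \frac{57 s}{7}$
$31 \left(-33\right) a{\left(4 \right)} = 31 \left(-33\right) \frac{57}{7} \cdot 4 = \left(-1023\right) \frac{228}{7} = - \frac{233244}{7}$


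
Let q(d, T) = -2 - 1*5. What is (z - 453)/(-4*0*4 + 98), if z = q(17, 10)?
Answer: -230/49 ≈ -4.6939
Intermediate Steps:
q(d, T) = -7 (q(d, T) = -2 - 5 = -7)
z = -7
(z - 453)/(-4*0*4 + 98) = (-7 - 453)/(-4*0*4 + 98) = -460/(0*4 + 98) = -460/(0 + 98) = -460/98 = -460*1/98 = -230/49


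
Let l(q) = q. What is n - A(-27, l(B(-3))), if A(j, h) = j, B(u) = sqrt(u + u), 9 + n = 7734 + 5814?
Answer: 13566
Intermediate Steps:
n = 13539 (n = -9 + (7734 + 5814) = -9 + 13548 = 13539)
B(u) = sqrt(2)*sqrt(u) (B(u) = sqrt(2*u) = sqrt(2)*sqrt(u))
n - A(-27, l(B(-3))) = 13539 - 1*(-27) = 13539 + 27 = 13566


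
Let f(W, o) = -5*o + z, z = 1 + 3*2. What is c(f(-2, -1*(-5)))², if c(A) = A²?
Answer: 104976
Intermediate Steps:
z = 7 (z = 1 + 6 = 7)
f(W, o) = 7 - 5*o (f(W, o) = -5*o + 7 = 7 - 5*o)
c(f(-2, -1*(-5)))² = ((7 - (-5)*(-5))²)² = ((7 - 5*5)²)² = ((7 - 25)²)² = ((-18)²)² = 324² = 104976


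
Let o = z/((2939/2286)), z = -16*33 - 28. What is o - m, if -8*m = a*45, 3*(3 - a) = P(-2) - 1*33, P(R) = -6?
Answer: -1006506/2939 ≈ -342.47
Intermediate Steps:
z = -556 (z = -528 - 28 = -556)
a = 16 (a = 3 - (-6 - 1*33)/3 = 3 - (-6 - 33)/3 = 3 - ⅓*(-39) = 3 + 13 = 16)
o = -1271016/2939 (o = -556/(2939/2286) = -556/(2939*(1/2286)) = -556/2939/2286 = -556*2286/2939 = -1271016/2939 ≈ -432.47)
m = -90 (m = -2*45 = -⅛*720 = -90)
o - m = -1271016/2939 - 1*(-90) = -1271016/2939 + 90 = -1006506/2939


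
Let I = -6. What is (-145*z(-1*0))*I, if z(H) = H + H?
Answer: 0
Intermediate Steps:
z(H) = 2*H
(-145*z(-1*0))*I = -290*(-1*0)*(-6) = -290*0*(-6) = -145*0*(-6) = 0*(-6) = 0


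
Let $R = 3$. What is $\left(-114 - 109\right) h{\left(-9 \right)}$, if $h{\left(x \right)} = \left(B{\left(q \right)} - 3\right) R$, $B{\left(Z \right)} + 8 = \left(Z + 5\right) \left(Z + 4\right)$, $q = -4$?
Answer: $7359$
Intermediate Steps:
$B{\left(Z \right)} = -8 + \left(4 + Z\right) \left(5 + Z\right)$ ($B{\left(Z \right)} = -8 + \left(Z + 5\right) \left(Z + 4\right) = -8 + \left(5 + Z\right) \left(4 + Z\right) = -8 + \left(4 + Z\right) \left(5 + Z\right)$)
$h{\left(x \right)} = -33$ ($h{\left(x \right)} = \left(\left(12 + \left(-4\right)^{2} + 9 \left(-4\right)\right) - 3\right) 3 = \left(\left(12 + 16 - 36\right) - 3\right) 3 = \left(-8 - 3\right) 3 = \left(-11\right) 3 = -33$)
$\left(-114 - 109\right) h{\left(-9 \right)} = \left(-114 - 109\right) \left(-33\right) = \left(-223\right) \left(-33\right) = 7359$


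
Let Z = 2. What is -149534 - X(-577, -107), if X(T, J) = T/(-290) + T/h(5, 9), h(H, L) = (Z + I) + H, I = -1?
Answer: -65006323/435 ≈ -1.4944e+5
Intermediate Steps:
h(H, L) = 1 + H (h(H, L) = (2 - 1) + H = 1 + H)
X(T, J) = 71*T/435 (X(T, J) = T/(-290) + T/(1 + 5) = T*(-1/290) + T/6 = -T/290 + T*(⅙) = -T/290 + T/6 = 71*T/435)
-149534 - X(-577, -107) = -149534 - 71*(-577)/435 = -149534 - 1*(-40967/435) = -149534 + 40967/435 = -65006323/435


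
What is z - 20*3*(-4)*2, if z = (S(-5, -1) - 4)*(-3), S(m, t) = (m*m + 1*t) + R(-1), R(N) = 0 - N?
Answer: 417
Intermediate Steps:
R(N) = -N
S(m, t) = 1 + t + m² (S(m, t) = (m*m + 1*t) - 1*(-1) = (m² + t) + 1 = (t + m²) + 1 = 1 + t + m²)
z = -63 (z = ((1 - 1 + (-5)²) - 4)*(-3) = ((1 - 1 + 25) - 4)*(-3) = (25 - 4)*(-3) = 21*(-3) = -63)
z - 20*3*(-4)*2 = -63 - 20*3*(-4)*2 = -63 - (-240)*2 = -63 - 20*(-24) = -63 + 480 = 417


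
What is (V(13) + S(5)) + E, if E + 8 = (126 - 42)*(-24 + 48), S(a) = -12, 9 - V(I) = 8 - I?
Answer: 2010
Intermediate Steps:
V(I) = 1 + I (V(I) = 9 - (8 - I) = 9 + (-8 + I) = 1 + I)
E = 2008 (E = -8 + (126 - 42)*(-24 + 48) = -8 + 84*24 = -8 + 2016 = 2008)
(V(13) + S(5)) + E = ((1 + 13) - 12) + 2008 = (14 - 12) + 2008 = 2 + 2008 = 2010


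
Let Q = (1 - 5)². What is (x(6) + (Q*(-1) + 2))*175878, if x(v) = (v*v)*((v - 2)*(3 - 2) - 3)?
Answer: 3869316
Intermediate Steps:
Q = 16 (Q = (-4)² = 16)
x(v) = v²*(-5 + v) (x(v) = v²*((-2 + v)*1 - 3) = v²*((-2 + v) - 3) = v²*(-5 + v))
(x(6) + (Q*(-1) + 2))*175878 = (6²*(-5 + 6) + (16*(-1) + 2))*175878 = (36*1 + (-16 + 2))*175878 = (36 - 14)*175878 = 22*175878 = 3869316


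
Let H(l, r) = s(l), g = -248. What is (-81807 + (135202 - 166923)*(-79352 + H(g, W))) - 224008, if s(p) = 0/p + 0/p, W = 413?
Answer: 2516818977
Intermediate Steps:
s(p) = 0 (s(p) = 0 + 0 = 0)
H(l, r) = 0
(-81807 + (135202 - 166923)*(-79352 + H(g, W))) - 224008 = (-81807 + (135202 - 166923)*(-79352 + 0)) - 224008 = (-81807 - 31721*(-79352)) - 224008 = (-81807 + 2517124792) - 224008 = 2517042985 - 224008 = 2516818977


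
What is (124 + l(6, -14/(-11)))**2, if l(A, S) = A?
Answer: 16900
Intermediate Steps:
(124 + l(6, -14/(-11)))**2 = (124 + 6)**2 = 130**2 = 16900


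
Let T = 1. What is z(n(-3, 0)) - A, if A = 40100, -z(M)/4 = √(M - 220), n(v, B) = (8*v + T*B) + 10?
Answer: -40100 - 12*I*√26 ≈ -40100.0 - 61.188*I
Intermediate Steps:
n(v, B) = 10 + B + 8*v (n(v, B) = (8*v + 1*B) + 10 = (8*v + B) + 10 = (B + 8*v) + 10 = 10 + B + 8*v)
z(M) = -4*√(-220 + M) (z(M) = -4*√(M - 220) = -4*√(-220 + M))
z(n(-3, 0)) - A = -4*√(-220 + (10 + 0 + 8*(-3))) - 1*40100 = -4*√(-220 + (10 + 0 - 24)) - 40100 = -4*√(-220 - 14) - 40100 = -12*I*√26 - 40100 = -40100 - 12*I*√26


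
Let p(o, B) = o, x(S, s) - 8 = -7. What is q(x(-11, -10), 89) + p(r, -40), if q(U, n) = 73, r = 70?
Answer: 143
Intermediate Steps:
x(S, s) = 1 (x(S, s) = 8 - 7 = 1)
q(x(-11, -10), 89) + p(r, -40) = 73 + 70 = 143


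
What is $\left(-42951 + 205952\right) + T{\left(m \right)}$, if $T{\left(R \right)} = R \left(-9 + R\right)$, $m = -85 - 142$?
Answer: $216573$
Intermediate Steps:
$m = -227$
$\left(-42951 + 205952\right) + T{\left(m \right)} = \left(-42951 + 205952\right) - 227 \left(-9 - 227\right) = 163001 - -53572 = 163001 + 53572 = 216573$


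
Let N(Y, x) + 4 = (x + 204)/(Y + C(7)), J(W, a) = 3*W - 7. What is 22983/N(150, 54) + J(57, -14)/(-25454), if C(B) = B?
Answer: -45923258977/4708990 ≈ -9752.3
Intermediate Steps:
J(W, a) = -7 + 3*W
N(Y, x) = -4 + (204 + x)/(7 + Y) (N(Y, x) = -4 + (x + 204)/(Y + 7) = -4 + (204 + x)/(7 + Y))
22983/N(150, 54) + J(57, -14)/(-25454) = 22983/(((176 + 54 - 4*150)/(7 + 150))) + (-7 + 3*57)/(-25454) = 22983/(((176 + 54 - 600)/157)) + (-7 + 171)*(-1/25454) = 22983/(((1/157)*(-370))) + 164*(-1/25454) = 22983/(-370/157) - 82/12727 = 22983*(-157/370) - 82/12727 = -3608331/370 - 82/12727 = -45923258977/4708990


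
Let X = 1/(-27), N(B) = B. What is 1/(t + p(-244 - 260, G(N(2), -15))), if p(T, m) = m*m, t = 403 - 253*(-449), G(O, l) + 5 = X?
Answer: 729/83124496 ≈ 8.7700e-6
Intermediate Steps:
X = -1/27 ≈ -0.037037
G(O, l) = -136/27 (G(O, l) = -5 - 1/27 = -136/27)
t = 114000 (t = 403 + 113597 = 114000)
p(T, m) = m²
1/(t + p(-244 - 260, G(N(2), -15))) = 1/(114000 + (-136/27)²) = 1/(114000 + 18496/729) = 1/(83124496/729) = 729/83124496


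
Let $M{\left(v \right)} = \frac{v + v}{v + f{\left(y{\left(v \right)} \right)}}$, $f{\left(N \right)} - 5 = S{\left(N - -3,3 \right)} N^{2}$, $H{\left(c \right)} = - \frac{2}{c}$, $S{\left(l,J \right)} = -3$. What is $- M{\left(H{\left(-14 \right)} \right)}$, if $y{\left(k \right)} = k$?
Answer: $- \frac{14}{249} \approx -0.056225$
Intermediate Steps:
$f{\left(N \right)} = 5 - 3 N^{2}$
$M{\left(v \right)} = \frac{2 v}{5 + v - 3 v^{2}}$ ($M{\left(v \right)} = \frac{v + v}{v - \left(-5 + 3 v^{2}\right)} = \frac{2 v}{5 + v - 3 v^{2}}$)
$- M{\left(H{\left(-14 \right)} \right)} = - \frac{2 \left(- \frac{2}{-14}\right)}{5 - \frac{2}{-14} - 3 \left(- \frac{2}{-14}\right)^{2}} = - \frac{2 \left(\left(-2\right) \left(- \frac{1}{14}\right)\right)}{5 - - \frac{1}{7} - 3 \left(\left(-2\right) \left(- \frac{1}{14}\right)\right)^{2}} = - \frac{2}{7 \left(5 + \frac{1}{7} - \frac{3}{49}\right)} = - \frac{2}{7 \cdot \frac{249}{49}} = - \frac{2 \cdot 49}{7 \cdot 249} = \left(-1\right) \frac{14}{249} = - \frac{14}{249}$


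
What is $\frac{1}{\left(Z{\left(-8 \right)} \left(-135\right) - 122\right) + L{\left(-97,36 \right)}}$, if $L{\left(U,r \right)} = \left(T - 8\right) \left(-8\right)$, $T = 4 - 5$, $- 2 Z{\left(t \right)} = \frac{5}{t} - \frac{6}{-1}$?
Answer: $\frac{16}{5005} \approx 0.0031968$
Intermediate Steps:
$Z{\left(t \right)} = -3 - \frac{5}{2 t}$ ($Z{\left(t \right)} = - \frac{\frac{5}{t} - \frac{6}{-1}}{2} = - \frac{\frac{5}{t} - -6}{2} = - \frac{\frac{5}{t} + 6}{2} = - \frac{6 + \frac{5}{t}}{2} = -3 - \frac{5}{2 t}$)
$T = -1$ ($T = 4 - 5 = -1$)
$L{\left(U,r \right)} = 72$ ($L{\left(U,r \right)} = \left(-1 - 8\right) \left(-8\right) = \left(-9\right) \left(-8\right) = 72$)
$\frac{1}{\left(Z{\left(-8 \right)} \left(-135\right) - 122\right) + L{\left(-97,36 \right)}} = \frac{1}{\left(\left(-3 - \frac{5}{2 \left(-8\right)}\right) \left(-135\right) - 122\right) + 72} = \frac{1}{\left(\left(-3 - - \frac{5}{16}\right) \left(-135\right) - 122\right) + 72} = \frac{1}{\left(\left(-3 + \frac{5}{16}\right) \left(-135\right) - 122\right) + 72} = \frac{1}{\left(\left(- \frac{43}{16}\right) \left(-135\right) - 122\right) + 72} = \frac{1}{\left(\frac{5805}{16} - 122\right) + 72} = \frac{1}{\frac{3853}{16} + 72} = \frac{1}{\frac{5005}{16}} = \frac{16}{5005}$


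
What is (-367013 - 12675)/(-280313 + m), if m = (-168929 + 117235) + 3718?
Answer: 379688/328289 ≈ 1.1566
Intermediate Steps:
m = -47976 (m = -51694 + 3718 = -47976)
(-367013 - 12675)/(-280313 + m) = (-367013 - 12675)/(-280313 - 47976) = -379688/(-328289) = -379688*(-1/328289) = 379688/328289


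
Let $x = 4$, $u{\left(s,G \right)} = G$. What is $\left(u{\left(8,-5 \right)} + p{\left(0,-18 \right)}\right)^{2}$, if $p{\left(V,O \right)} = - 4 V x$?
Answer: $25$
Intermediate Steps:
$p{\left(V,O \right)} = - 16 V$ ($p{\left(V,O \right)} = - 4 V 4 = - 16 V$)
$\left(u{\left(8,-5 \right)} + p{\left(0,-18 \right)}\right)^{2} = \left(-5 - 0\right)^{2} = \left(-5 + 0\right)^{2} = \left(-5\right)^{2} = 25$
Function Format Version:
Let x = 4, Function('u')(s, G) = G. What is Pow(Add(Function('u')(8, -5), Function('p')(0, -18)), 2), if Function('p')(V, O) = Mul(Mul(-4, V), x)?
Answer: 25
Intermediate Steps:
Function('p')(V, O) = Mul(-16, V) (Function('p')(V, O) = Mul(Mul(-4, V), 4) = Mul(-16, V))
Pow(Add(Function('u')(8, -5), Function('p')(0, -18)), 2) = Pow(Add(-5, Mul(-16, 0)), 2) = Pow(Add(-5, 0), 2) = Pow(-5, 2) = 25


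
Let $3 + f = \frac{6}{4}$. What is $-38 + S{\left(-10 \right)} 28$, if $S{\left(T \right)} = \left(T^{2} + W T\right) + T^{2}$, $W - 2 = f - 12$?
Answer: $8782$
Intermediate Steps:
$f = - \frac{3}{2}$ ($f = -3 + \frac{6}{4} = -3 + 6 \cdot \frac{1}{4} = -3 + \frac{3}{2} = - \frac{3}{2} \approx -1.5$)
$W = - \frac{23}{2}$ ($W = 2 - \frac{27}{2} = - \frac{23}{2} \approx -11.5$)
$S{\left(T \right)} = 2 T^{2} - \frac{23 T}{2}$ ($S{\left(T \right)} = \left(T^{2} - \frac{23 T}{2}\right) + T^{2} = 2 T^{2} - \frac{23 T}{2}$)
$-38 + S{\left(-10 \right)} 28 = -38 + \frac{1}{2} \left(-10\right) \left(-23 + 4 \left(-10\right)\right) 28 = -38 + \frac{1}{2} \left(-10\right) \left(-23 - 40\right) 28 = -38 + \frac{1}{2} \left(-10\right) \left(-63\right) 28 = -38 + 315 \cdot 28 = -38 + 8820 = 8782$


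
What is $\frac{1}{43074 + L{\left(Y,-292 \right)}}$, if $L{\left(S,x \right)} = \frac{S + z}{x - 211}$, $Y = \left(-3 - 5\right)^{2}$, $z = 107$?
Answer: $\frac{503}{21666051} \approx 2.3216 \cdot 10^{-5}$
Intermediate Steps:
$Y = 64$ ($Y = \left(-8\right)^{2} = 64$)
$L{\left(S,x \right)} = \frac{107 + S}{-211 + x}$ ($L{\left(S,x \right)} = \frac{S + 107}{x - 211} = \frac{107 + S}{-211 + x}$)
$\frac{1}{43074 + L{\left(Y,-292 \right)}} = \frac{1}{43074 + \frac{107 + 64}{-211 - 292}} = \frac{1}{43074 + \frac{1}{-503} \cdot 171} = \frac{1}{43074 - \frac{171}{503}} = \frac{1}{\frac{21666051}{503}} = \frac{503}{21666051}$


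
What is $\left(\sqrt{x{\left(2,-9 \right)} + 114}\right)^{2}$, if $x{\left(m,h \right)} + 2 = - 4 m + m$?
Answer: $106$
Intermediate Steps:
$x{\left(m,h \right)} = -2 - 3 m$ ($x{\left(m,h \right)} = -2 + \left(- 4 m + m\right) = -2 - 3 m$)
$\left(\sqrt{x{\left(2,-9 \right)} + 114}\right)^{2} = \left(\sqrt{\left(-2 - 6\right) + 114}\right)^{2} = \left(\sqrt{-8 + 114}\right)^{2} = \left(\sqrt{106}\right)^{2} = 106$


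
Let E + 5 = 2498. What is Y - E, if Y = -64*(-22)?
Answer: -1085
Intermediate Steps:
E = 2493 (E = -5 + 2498 = 2493)
Y = 1408
Y - E = 1408 - 1*2493 = 1408 - 2493 = -1085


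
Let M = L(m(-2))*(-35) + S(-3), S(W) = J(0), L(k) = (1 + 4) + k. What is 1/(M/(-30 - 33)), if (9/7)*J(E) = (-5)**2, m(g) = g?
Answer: 81/110 ≈ 0.73636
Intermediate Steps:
L(k) = 5 + k
J(E) = 175/9 (J(E) = (7/9)*(-5)**2 = (7/9)*25 = 175/9)
S(W) = 175/9
M = -770/9 (M = (5 - 2)*(-35) + 175/9 = 3*(-35) + 175/9 = -105 + 175/9 = -770/9 ≈ -85.556)
1/(M/(-30 - 33)) = 1/(-770/(9*(-30 - 33))) = 1/(-770/9/(-63)) = 1/(-770/9*(-1/63)) = 1/(110/81) = 81/110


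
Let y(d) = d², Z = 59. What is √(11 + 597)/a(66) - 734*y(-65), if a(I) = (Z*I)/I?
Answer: -3101150 + 4*√38/59 ≈ -3.1011e+6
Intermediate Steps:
a(I) = 59 (a(I) = (59*I)/I = 59)
√(11 + 597)/a(66) - 734*y(-65) = √(11 + 597)/59 - 734*(-65)² = √608*(1/59) - 734/(1/4225) = (4*√38)*(1/59) - 734/1/4225 = 4*√38/59 - 734*4225 = 4*√38/59 - 3101150 = -3101150 + 4*√38/59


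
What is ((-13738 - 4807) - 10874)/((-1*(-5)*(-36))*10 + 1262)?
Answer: 29419/538 ≈ 54.682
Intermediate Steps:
((-13738 - 4807) - 10874)/((-1*(-5)*(-36))*10 + 1262) = (-18545 - 10874)/((5*(-36))*10 + 1262) = -29419/(-180*10 + 1262) = -29419/(-1800 + 1262) = -29419/(-538) = -29419*(-1/538) = 29419/538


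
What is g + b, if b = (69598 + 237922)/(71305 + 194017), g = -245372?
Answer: -32551141132/132661 ≈ -2.4537e+5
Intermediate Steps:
b = 153760/132661 (b = 307520/265322 = 307520*(1/265322) = 153760/132661 ≈ 1.1590)
g + b = -245372 + 153760/132661 = -32551141132/132661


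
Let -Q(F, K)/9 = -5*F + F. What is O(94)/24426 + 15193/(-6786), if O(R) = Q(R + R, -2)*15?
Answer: 17656139/9208602 ≈ 1.9174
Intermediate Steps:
Q(F, K) = 36*F (Q(F, K) = -9*(-5*F + F) = -(-36)*F = 36*F)
O(R) = 1080*R (O(R) = (36*(R + R))*15 = (36*(2*R))*15 = (72*R)*15 = 1080*R)
O(94)/24426 + 15193/(-6786) = (1080*94)/24426 + 15193/(-6786) = 101520*(1/24426) + 15193*(-1/6786) = 5640/1357 - 15193/6786 = 17656139/9208602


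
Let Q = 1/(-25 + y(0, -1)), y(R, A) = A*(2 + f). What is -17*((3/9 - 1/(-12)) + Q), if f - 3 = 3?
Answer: -289/44 ≈ -6.5682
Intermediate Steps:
f = 6 (f = 3 + 3 = 6)
y(R, A) = 8*A (y(R, A) = A*(2 + 6) = A*8 = 8*A)
Q = -1/33 (Q = 1/(-25 + 8*(-1)) = 1/(-25 - 8) = 1/(-33) = -1/33 ≈ -0.030303)
-17*((3/9 - 1/(-12)) + Q) = -17*((3/9 - 1/(-12)) - 1/33) = -17*((3*(1/9) - 1*(-1/12)) - 1/33) = -17*((1/3 + 1/12) - 1/33) = -17*(5/12 - 1/33) = -17*17/44 = -289/44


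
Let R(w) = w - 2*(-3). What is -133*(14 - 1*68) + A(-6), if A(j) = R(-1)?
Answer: 7187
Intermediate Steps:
R(w) = 6 + w (R(w) = w + 6 = 6 + w)
A(j) = 5 (A(j) = 6 - 1 = 5)
-133*(14 - 1*68) + A(-6) = -133*(14 - 1*68) + 5 = -133*(14 - 68) + 5 = -133*(-54) + 5 = 7182 + 5 = 7187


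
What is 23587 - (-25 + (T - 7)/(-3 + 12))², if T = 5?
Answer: 1859018/81 ≈ 22951.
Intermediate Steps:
23587 - (-25 + (T - 7)/(-3 + 12))² = 23587 - (-25 + (5 - 7)/(-3 + 12))² = 23587 - (-25 - 2/9)² = 23587 - (-227/9)² = 23587 - 1*51529/81 = 23587 - 51529/81 = 1859018/81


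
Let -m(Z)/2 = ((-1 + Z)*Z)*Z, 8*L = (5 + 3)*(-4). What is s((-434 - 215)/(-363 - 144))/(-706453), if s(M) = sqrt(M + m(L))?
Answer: -sqrt(245307)/27551667 ≈ -1.7977e-5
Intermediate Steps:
L = -4 (L = ((5 + 3)*(-4))/8 = (8*(-4))/8 = (1/8)*(-32) = -4)
m(Z) = -2*Z**2*(-1 + Z) (m(Z) = -2*(-1 + Z)*Z*Z = -2*Z*(-1 + Z)*Z = -2*Z**2*(-1 + Z))
s(M) = sqrt(160 + M) (s(M) = sqrt(M + 2*(-4)**2*(1 - 1*(-4))) = sqrt(M + 2*16*(1 + 4)) = sqrt(M + 2*16*5) = sqrt(M + 160) = sqrt(160 + M))
s((-434 - 215)/(-363 - 144))/(-706453) = sqrt(160 + (-434 - 215)/(-363 - 144))/(-706453) = sqrt(160 - 649/(-507))*(-1/706453) = sqrt(160 - 649*(-1/507))*(-1/706453) = sqrt(160 + 649/507)*(-1/706453) = sqrt(81769/507)*(-1/706453) = (sqrt(245307)/39)*(-1/706453) = -sqrt(245307)/27551667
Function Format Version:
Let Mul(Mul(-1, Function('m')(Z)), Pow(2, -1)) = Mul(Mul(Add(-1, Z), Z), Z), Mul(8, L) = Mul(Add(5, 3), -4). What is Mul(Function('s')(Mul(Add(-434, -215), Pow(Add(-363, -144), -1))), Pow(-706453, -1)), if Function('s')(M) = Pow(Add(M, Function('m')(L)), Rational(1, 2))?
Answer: Mul(Rational(-1, 27551667), Pow(245307, Rational(1, 2))) ≈ -1.7977e-5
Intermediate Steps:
L = -4 (L = Mul(Rational(1, 8), Mul(Add(5, 3), -4)) = Mul(Rational(1, 8), Mul(8, -4)) = Mul(Rational(1, 8), -32) = -4)
Function('m')(Z) = Mul(-2, Pow(Z, 2), Add(-1, Z)) (Function('m')(Z) = Mul(-2, Mul(Mul(Add(-1, Z), Z), Z)) = Mul(-2, Mul(Mul(Z, Add(-1, Z)), Z)) = Mul(-2, Mul(Pow(Z, 2), Add(-1, Z))) = Mul(-2, Pow(Z, 2), Add(-1, Z)))
Function('s')(M) = Pow(Add(160, M), Rational(1, 2)) (Function('s')(M) = Pow(Add(M, Mul(2, Pow(-4, 2), Add(1, Mul(-1, -4)))), Rational(1, 2)) = Pow(Add(M, Mul(2, 16, Add(1, 4))), Rational(1, 2)) = Pow(Add(M, Mul(2, 16, 5)), Rational(1, 2)) = Pow(Add(M, 160), Rational(1, 2)) = Pow(Add(160, M), Rational(1, 2)))
Mul(Function('s')(Mul(Add(-434, -215), Pow(Add(-363, -144), -1))), Pow(-706453, -1)) = Mul(Pow(Add(160, Mul(Add(-434, -215), Pow(Add(-363, -144), -1))), Rational(1, 2)), Pow(-706453, -1)) = Mul(Pow(Add(160, Mul(-649, Pow(-507, -1))), Rational(1, 2)), Rational(-1, 706453)) = Mul(Pow(Add(160, Mul(-649, Rational(-1, 507))), Rational(1, 2)), Rational(-1, 706453)) = Mul(Pow(Add(160, Rational(649, 507)), Rational(1, 2)), Rational(-1, 706453)) = Mul(Pow(Rational(81769, 507), Rational(1, 2)), Rational(-1, 706453)) = Mul(Mul(Rational(1, 39), Pow(245307, Rational(1, 2))), Rational(-1, 706453)) = Mul(Rational(-1, 27551667), Pow(245307, Rational(1, 2)))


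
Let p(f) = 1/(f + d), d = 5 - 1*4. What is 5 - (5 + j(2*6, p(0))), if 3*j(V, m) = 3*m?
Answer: -1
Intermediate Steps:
d = 1 (d = 5 - 4 = 1)
p(f) = 1/(1 + f) (p(f) = 1/(f + 1) = 1/(1 + f))
j(V, m) = m (j(V, m) = (3*m)/3 = m)
5 - (5 + j(2*6, p(0))) = 5 - (5 + 1/(1 + 0)) = 5 - (5 + 1/1) = 5 - (5 + 1) = 5 - 1*6 = 5 - 6 = -1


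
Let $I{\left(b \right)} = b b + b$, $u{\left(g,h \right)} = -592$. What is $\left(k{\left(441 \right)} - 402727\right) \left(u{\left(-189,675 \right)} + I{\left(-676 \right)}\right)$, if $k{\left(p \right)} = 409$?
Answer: $-183339531144$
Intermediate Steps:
$I{\left(b \right)} = b + b^{2}$ ($I{\left(b \right)} = b^{2} + b = b + b^{2}$)
$\left(k{\left(441 \right)} - 402727\right) \left(u{\left(-189,675 \right)} + I{\left(-676 \right)}\right) = \left(409 - 402727\right) \left(-592 - 676 \left(1 - 676\right)\right) = - 402318 \left(-592 - -456300\right) = - 402318 \left(-592 + 456300\right) = \left(-402318\right) 455708 = -183339531144$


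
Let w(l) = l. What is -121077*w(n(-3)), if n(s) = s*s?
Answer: -1089693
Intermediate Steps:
n(s) = s**2
-121077*w(n(-3)) = -121077*(-3)**2 = -121077*9 = -1089693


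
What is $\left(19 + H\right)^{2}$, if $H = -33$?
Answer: $196$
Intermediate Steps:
$\left(19 + H\right)^{2} = \left(19 - 33\right)^{2} = \left(-14\right)^{2} = 196$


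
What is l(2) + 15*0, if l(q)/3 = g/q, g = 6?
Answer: 9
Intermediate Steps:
l(q) = 18/q (l(q) = 3*(6/q) = 18/q)
l(2) + 15*0 = 18/2 + 15*0 = 18*(½) + 0 = 9 + 0 = 9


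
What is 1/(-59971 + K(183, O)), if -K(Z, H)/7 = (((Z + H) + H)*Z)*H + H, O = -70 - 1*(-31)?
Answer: 1/5185997 ≈ 1.9283e-7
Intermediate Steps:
O = -39 (O = -70 + 31 = -39)
K(Z, H) = -7*H - 7*H*Z*(Z + 2*H) (K(Z, H) = -7*((((Z + H) + H)*Z)*H + H) = -7*((((H + Z) + H)*Z)*H + H) = -7*(((Z + 2*H)*Z)*H + H) = -7*((Z*(Z + 2*H))*H + H) = -7*(H*Z*(Z + 2*H) + H) = -7*(H + H*Z*(Z + 2*H)) = -7*H - 7*H*Z*(Z + 2*H))
1/(-59971 + K(183, O)) = 1/(-59971 - 7*(-39)*(1 + 183² + 2*(-39)*183)) = 1/(-59971 - 7*(-39)*(1 + 33489 - 14274)) = 1/(-59971 - 7*(-39)*19216) = 1/(-59971 + 5245968) = 1/5185997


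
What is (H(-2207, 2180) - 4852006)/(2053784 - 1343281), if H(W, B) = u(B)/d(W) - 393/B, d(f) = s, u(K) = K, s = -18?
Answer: -95198737457/13940068860 ≈ -6.8291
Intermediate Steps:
d(f) = -18
H(W, B) = -393/B - B/18 (H(W, B) = B/(-18) - 393/B = B*(-1/18) - 393/B = -B/18 - 393/B = -393/B - B/18)
(H(-2207, 2180) - 4852006)/(2053784 - 1343281) = ((-393/2180 - 1/18*2180) - 4852006)/(2053784 - 1343281) = ((-393*1/2180 - 1090/9) - 4852006)/710503 = ((-393/2180 - 1090/9) - 4852006)*(1/710503) = (-2379737/19620 - 4852006)*(1/710503) = -95198737457/19620*1/710503 = -95198737457/13940068860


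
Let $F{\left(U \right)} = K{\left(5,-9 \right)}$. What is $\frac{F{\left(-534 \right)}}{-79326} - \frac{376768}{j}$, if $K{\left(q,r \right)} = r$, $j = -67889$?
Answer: $\frac{114513829}{20633574} \approx 5.5499$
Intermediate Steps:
$F{\left(U \right)} = -9$
$\frac{F{\left(-534 \right)}}{-79326} - \frac{376768}{j} = - \frac{9}{-79326} - \frac{376768}{-67889} = \left(-9\right) \left(- \frac{1}{79326}\right) - - \frac{12992}{2341} = \frac{1}{8814} + \frac{12992}{2341} = \frac{114513829}{20633574}$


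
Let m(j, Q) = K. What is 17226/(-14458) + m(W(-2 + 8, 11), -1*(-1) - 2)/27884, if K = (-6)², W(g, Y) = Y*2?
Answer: -59976162/50393359 ≈ -1.1902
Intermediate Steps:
W(g, Y) = 2*Y
K = 36
m(j, Q) = 36
17226/(-14458) + m(W(-2 + 8, 11), -1*(-1) - 2)/27884 = 17226/(-14458) + 36/27884 = 17226*(-1/14458) + 36*(1/27884) = -8613/7229 + 9/6971 = -59976162/50393359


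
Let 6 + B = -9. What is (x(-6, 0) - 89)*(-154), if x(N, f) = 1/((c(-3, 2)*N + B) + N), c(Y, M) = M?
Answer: 41132/3 ≈ 13711.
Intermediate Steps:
B = -15 (B = -6 - 9 = -15)
x(N, f) = 1/(-15 + 3*N) (x(N, f) = 1/((2*N - 15) + N) = 1/((-15 + 2*N) + N) = 1/(-15 + 3*N))
(x(-6, 0) - 89)*(-154) = (1/(3*(-5 - 6)) - 89)*(-154) = ((⅓)/(-11) - 89)*(-154) = ((⅓)*(-1/11) - 89)*(-154) = (-1/33 - 89)*(-154) = -2938/33*(-154) = 41132/3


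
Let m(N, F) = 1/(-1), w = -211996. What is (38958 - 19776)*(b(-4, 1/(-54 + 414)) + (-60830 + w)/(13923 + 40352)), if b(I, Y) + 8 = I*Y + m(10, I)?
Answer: -43844530781/162825 ≈ -2.6927e+5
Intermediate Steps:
m(N, F) = -1
b(I, Y) = -9 + I*Y (b(I, Y) = -8 + (I*Y - 1) = -8 + (-1 + I*Y) = -9 + I*Y)
(38958 - 19776)*(b(-4, 1/(-54 + 414)) + (-60830 + w)/(13923 + 40352)) = (38958 - 19776)*((-9 - 4/(-54 + 414)) + (-60830 - 211996)/(13923 + 40352)) = 19182*((-9 - 4/360) - 272826/54275) = 19182*((-9 - 4*1/360) - 272826*1/54275) = 19182*((-9 - 1/90) - 272826/54275) = 19182*(-811/90 - 272826/54275) = 19182*(-13714273/976950) = -43844530781/162825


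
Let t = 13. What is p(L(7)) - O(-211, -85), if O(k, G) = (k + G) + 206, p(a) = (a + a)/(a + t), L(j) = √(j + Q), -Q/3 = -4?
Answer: 6731/75 + 13*√19/75 ≈ 90.502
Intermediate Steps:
Q = 12 (Q = -3*(-4) = 12)
L(j) = √(12 + j) (L(j) = √(j + 12) = √(12 + j))
p(a) = 2*a/(13 + a) (p(a) = (a + a)/(a + 13) = (2*a)/(13 + a) = 2*a/(13 + a))
O(k, G) = 206 + G + k (O(k, G) = (G + k) + 206 = 206 + G + k)
p(L(7)) - O(-211, -85) = 2*√(12 + 7)/(13 + √(12 + 7)) - (206 - 85 - 211) = 2*√19/(13 + √19) - 1*(-90) = 2*√19/(13 + √19) + 90 = 90 + 2*√19/(13 + √19)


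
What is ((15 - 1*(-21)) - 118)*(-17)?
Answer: 1394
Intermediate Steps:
((15 - 1*(-21)) - 118)*(-17) = ((15 + 21) - 118)*(-17) = (36 - 118)*(-17) = -82*(-17) = 1394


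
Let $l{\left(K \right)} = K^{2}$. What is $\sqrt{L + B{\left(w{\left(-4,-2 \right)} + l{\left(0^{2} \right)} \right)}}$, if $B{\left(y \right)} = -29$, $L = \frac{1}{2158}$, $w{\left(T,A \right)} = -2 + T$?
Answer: $\frac{i \sqrt{135049798}}{2158} \approx 5.3851 i$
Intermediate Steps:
$L = \frac{1}{2158} \approx 0.00046339$
$\sqrt{L + B{\left(w{\left(-4,-2 \right)} + l{\left(0^{2} \right)} \right)}} = \sqrt{\frac{1}{2158} - 29} = \sqrt{- \frac{62581}{2158}} = \frac{i \sqrt{135049798}}{2158}$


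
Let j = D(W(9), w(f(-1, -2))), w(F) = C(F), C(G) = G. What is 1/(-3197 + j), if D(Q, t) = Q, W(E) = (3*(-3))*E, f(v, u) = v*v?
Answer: -1/3278 ≈ -0.00030506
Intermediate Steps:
f(v, u) = v²
w(F) = F
W(E) = -9*E
j = -81 (j = -9*9 = -81)
1/(-3197 + j) = 1/(-3197 - 81) = 1/(-3278) = -1/3278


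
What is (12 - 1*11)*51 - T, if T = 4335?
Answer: -4284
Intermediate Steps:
(12 - 1*11)*51 - T = (12 - 1*11)*51 - 1*4335 = (12 - 11)*51 - 4335 = 1*51 - 4335 = 51 - 4335 = -4284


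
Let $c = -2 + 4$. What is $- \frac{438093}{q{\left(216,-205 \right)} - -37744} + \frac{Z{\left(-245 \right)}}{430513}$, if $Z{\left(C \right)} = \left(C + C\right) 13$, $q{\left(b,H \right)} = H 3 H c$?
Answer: $- \frac{190451356489}{124803135622} \approx -1.526$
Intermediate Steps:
$c = 2$
$q{\left(b,H \right)} = 6 H^{2}$ ($q{\left(b,H \right)} = H 3 H 2 = 3 H H 2 = 3 H^{2} \cdot 2 = 6 H^{2}$)
$Z{\left(C \right)} = 26 C$ ($Z{\left(C \right)} = 2 C 13 = 26 C$)
$- \frac{438093}{q{\left(216,-205 \right)} - -37744} + \frac{Z{\left(-245 \right)}}{430513} = - \frac{438093}{6 \left(-205\right)^{2} - -37744} + \frac{26 \left(-245\right)}{430513} = - \frac{438093}{6 \cdot 42025 + 37744} - \frac{6370}{430513} = - \frac{438093}{252150 + 37744} - \frac{6370}{430513} = - \frac{438093}{289894} - \frac{6370}{430513} = - \frac{190451356489}{124803135622}$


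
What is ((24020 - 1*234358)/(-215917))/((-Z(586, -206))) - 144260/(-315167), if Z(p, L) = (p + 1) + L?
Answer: 11801167429574/25927016905959 ≈ 0.45517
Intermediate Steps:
Z(p, L) = 1 + L + p (Z(p, L) = (1 + p) + L = 1 + L + p)
((24020 - 1*234358)/(-215917))/((-Z(586, -206))) - 144260/(-315167) = ((24020 - 1*234358)/(-215917))/((-(1 - 206 + 586))) - 144260/(-315167) = ((24020 - 234358)*(-1/215917))/((-1*381)) - 144260*(-1/315167) = -210338*(-1/215917)/(-381) + 144260/315167 = (210338/215917)*(-1/381) + 144260/315167 = -210338/82264377 + 144260/315167 = 11801167429574/25927016905959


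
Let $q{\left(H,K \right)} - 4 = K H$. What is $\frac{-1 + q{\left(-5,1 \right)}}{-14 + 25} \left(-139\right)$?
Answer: $\frac{278}{11} \approx 25.273$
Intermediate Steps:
$q{\left(H,K \right)} = 4 + H K$ ($q{\left(H,K \right)} = 4 + K H = 4 + H K$)
$\frac{-1 + q{\left(-5,1 \right)}}{-14 + 25} \left(-139\right) = \frac{-1 + \left(4 - 5\right)}{-14 + 25} \left(-139\right) = \frac{-1 + \left(4 - 5\right)}{11} \left(-139\right) = \left(-1 - 1\right) \frac{1}{11} \left(-139\right) = \left(-2\right) \frac{1}{11} \left(-139\right) = \left(- \frac{2}{11}\right) \left(-139\right) = \frac{278}{11}$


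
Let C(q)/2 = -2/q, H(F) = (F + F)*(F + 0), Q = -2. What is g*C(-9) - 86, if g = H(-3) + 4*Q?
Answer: -734/9 ≈ -81.556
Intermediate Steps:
H(F) = 2*F² (H(F) = (2*F)*F = 2*F²)
C(q) = -4/q (C(q) = 2*(-2/q) = -4/q)
g = 10 (g = 2*(-3)² + 4*(-2) = 2*9 - 8 = 18 - 8 = 10)
g*C(-9) - 86 = 10*(-4/(-9)) - 86 = 10*(-4*(-⅑)) - 86 = 10*(4/9) - 86 = 40/9 - 86 = -734/9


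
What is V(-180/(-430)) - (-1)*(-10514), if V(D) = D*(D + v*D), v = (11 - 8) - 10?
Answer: -19442330/1849 ≈ -10515.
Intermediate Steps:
v = -7 (v = 3 - 10 = -7)
V(D) = -6*D**2 (V(D) = D*(D - 7*D) = D*(-6*D) = -6*D**2)
V(-180/(-430)) - (-1)*(-10514) = -6*(-180/(-430))**2 - (-1)*(-10514) = -6*(-180*(-1/430))**2 - 1*10514 = -6*(18/43)**2 - 10514 = -6*324/1849 - 10514 = -1944/1849 - 10514 = -19442330/1849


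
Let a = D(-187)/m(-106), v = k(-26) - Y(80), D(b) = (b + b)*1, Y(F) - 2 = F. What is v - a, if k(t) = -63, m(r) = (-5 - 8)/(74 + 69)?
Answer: -4259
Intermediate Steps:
Y(F) = 2 + F
m(r) = -1/11 (m(r) = -13/143 = -13*1/143 = -1/11)
D(b) = 2*b (D(b) = (2*b)*1 = 2*b)
v = -145 (v = -63 - (2 + 80) = -63 - 1*82 = -63 - 82 = -145)
a = 4114 (a = (2*(-187))/(-1/11) = -374*(-11) = 4114)
v - a = -145 - 1*4114 = -145 - 4114 = -4259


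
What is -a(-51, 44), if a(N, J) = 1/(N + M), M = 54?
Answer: -1/3 ≈ -0.33333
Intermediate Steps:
a(N, J) = 1/(54 + N) (a(N, J) = 1/(N + 54) = 1/(54 + N))
-a(-51, 44) = -1/(54 - 51) = -1/3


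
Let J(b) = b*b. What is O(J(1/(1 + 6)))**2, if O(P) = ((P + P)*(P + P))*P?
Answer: 16/13841287201 ≈ 1.1560e-9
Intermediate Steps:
J(b) = b**2
O(P) = 4*P**3 (O(P) = ((2*P)*(2*P))*P = (4*P**2)*P = 4*P**3)
O(J(1/(1 + 6)))**2 = (4*((1/(1 + 6))**2)**3)**2 = (4*((1/7)**2)**3)**2 = (4*(1/49)**3)**2 = (4*(1/117649))**2 = (4/117649)**2 = 16/13841287201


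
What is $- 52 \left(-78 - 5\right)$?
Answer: $4316$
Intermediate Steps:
$- 52 \left(-78 - 5\right) = \left(-52\right) \left(-83\right) = 4316$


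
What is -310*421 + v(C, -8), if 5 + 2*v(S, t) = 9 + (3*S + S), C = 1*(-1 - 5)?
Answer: -130520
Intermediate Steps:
C = -6 (C = 1*(-6) = -6)
v(S, t) = 2 + 2*S (v(S, t) = -5/2 + (9 + (3*S + S))/2 = -5/2 + (9 + 4*S)/2 = -5/2 + (9/2 + 2*S) = 2 + 2*S)
-310*421 + v(C, -8) = -310*421 + (2 + 2*(-6)) = -130510 + (2 - 12) = -130510 - 10 = -130520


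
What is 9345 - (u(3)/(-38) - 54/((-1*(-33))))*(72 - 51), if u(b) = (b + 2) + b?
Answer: 1961211/209 ≈ 9383.8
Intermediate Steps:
u(b) = 2 + 2*b (u(b) = (2 + b) + b = 2 + 2*b)
9345 - (u(3)/(-38) - 54/((-1*(-33))))*(72 - 51) = 9345 - ((2 + 2*3)/(-38) - 54/((-1*(-33))))*(72 - 51) = 9345 - ((2 + 6)*(-1/38) - 54/33)*21 = 9345 - (8*(-1/38) - 54*1/33)*21 = 9345 - (-4/19 - 18/11)*21 = 9345 - (-386)*21/209 = 9345 - 1*(-8106/209) = 9345 + 8106/209 = 1961211/209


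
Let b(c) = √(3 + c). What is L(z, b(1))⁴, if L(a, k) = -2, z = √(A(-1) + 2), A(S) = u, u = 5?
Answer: 16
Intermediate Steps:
A(S) = 5
z = √7 (z = √(5 + 2) = √7 ≈ 2.6458)
L(z, b(1))⁴ = (-2)⁴ = 16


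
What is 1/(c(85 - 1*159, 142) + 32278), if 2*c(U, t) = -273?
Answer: 2/64283 ≈ 3.1112e-5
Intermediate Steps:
c(U, t) = -273/2 (c(U, t) = (1/2)*(-273) = -273/2)
1/(c(85 - 1*159, 142) + 32278) = 1/(-273/2 + 32278) = 1/(64283/2) = 2/64283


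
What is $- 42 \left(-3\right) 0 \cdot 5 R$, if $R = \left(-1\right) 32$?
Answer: $0$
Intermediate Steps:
$R = -32$
$- 42 \left(-3\right) 0 \cdot 5 R = - 42 \left(-3\right) 0 \cdot 5 \left(-32\right) = - 42 \cdot 0 \cdot 5 \left(-32\right) = \left(-42\right) 0 \left(-32\right) = 0 \left(-32\right) = 0$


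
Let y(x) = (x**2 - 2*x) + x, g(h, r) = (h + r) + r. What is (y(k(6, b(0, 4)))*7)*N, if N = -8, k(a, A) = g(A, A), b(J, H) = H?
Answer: -7392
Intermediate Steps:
g(h, r) = h + 2*r
k(a, A) = 3*A (k(a, A) = A + 2*A = 3*A)
y(x) = x**2 - x
(y(k(6, b(0, 4)))*7)*N = (((3*4)*(-1 + 3*4))*7)*(-8) = ((12*(-1 + 12))*7)*(-8) = ((12*11)*7)*(-8) = (132*7)*(-8) = 924*(-8) = -7392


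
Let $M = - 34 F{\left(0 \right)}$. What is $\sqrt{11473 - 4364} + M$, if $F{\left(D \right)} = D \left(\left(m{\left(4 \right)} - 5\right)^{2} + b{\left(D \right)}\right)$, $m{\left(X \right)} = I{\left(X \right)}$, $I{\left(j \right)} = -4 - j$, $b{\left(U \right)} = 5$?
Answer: $\sqrt{7109} \approx 84.315$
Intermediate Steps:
$m{\left(X \right)} = -4 - X$
$F{\left(D \right)} = 174 D$ ($F{\left(D \right)} = D \left(\left(\left(-4 - 4\right) - 5\right)^{2} + 5\right) = D \left(\left(-8 - 5\right)^{2} + 5\right) = D \left(\left(-13\right)^{2} + 5\right) = D \left(169 + 5\right) = D 174 = 174 D$)
$M = 0$ ($M = - 34 \cdot 174 \cdot 0 = \left(-34\right) 0 = 0$)
$\sqrt{11473 - 4364} + M = \sqrt{11473 - 4364} + 0 = \sqrt{7109} + 0 = \sqrt{7109}$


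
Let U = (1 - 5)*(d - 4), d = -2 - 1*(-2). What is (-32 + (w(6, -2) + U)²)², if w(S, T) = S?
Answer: 204304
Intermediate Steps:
d = 0 (d = -2 + 2 = 0)
U = 16 (U = (1 - 5)*(0 - 4) = -4*(-4) = 16)
(-32 + (w(6, -2) + U)²)² = (-32 + (6 + 16)²)² = (-32 + 22²)² = (-32 + 484)² = 452² = 204304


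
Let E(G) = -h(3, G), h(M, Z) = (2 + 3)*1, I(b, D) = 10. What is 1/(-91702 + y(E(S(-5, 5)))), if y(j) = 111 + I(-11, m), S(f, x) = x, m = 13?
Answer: -1/91581 ≈ -1.0919e-5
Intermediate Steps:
h(M, Z) = 5 (h(M, Z) = 5*1 = 5)
E(G) = -5 (E(G) = -1*5 = -5)
y(j) = 121 (y(j) = 111 + 10 = 121)
1/(-91702 + y(E(S(-5, 5)))) = 1/(-91702 + 121) = 1/(-91581) = -1/91581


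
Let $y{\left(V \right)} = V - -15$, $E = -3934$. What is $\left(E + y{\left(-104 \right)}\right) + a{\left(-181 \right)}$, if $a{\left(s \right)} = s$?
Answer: $-4204$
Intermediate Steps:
$y{\left(V \right)} = 15 + V$ ($y{\left(V \right)} = V + 15 = 15 + V$)
$\left(E + y{\left(-104 \right)}\right) + a{\left(-181 \right)} = \left(-3934 + \left(15 - 104\right)\right) - 181 = \left(-3934 - 89\right) - 181 = -4023 - 181 = -4204$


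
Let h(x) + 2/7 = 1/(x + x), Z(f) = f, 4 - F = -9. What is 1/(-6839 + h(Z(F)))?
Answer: -182/1244743 ≈ -0.00014621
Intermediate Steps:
F = 13 (F = 4 - 1*(-9) = 4 + 9 = 13)
h(x) = -2/7 + 1/(2*x) (h(x) = -2/7 + 1/(x + x) = -2/7 + 1/(2*x))
1/(-6839 + h(Z(F))) = 1/(-6839 + (1/14)*(7 - 4*13)/13) = 1/(-6839 + (1/14)*(1/13)*(7 - 52)) = 1/(-6839 + (1/14)*(1/13)*(-45)) = 1/(-6839 - 45/182) = 1/(-1244743/182) = -182/1244743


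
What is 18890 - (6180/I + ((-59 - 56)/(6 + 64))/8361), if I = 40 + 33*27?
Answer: 293979619079/15568182 ≈ 18883.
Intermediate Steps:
I = 931 (I = 40 + 891 = 931)
18890 - (6180/I + ((-59 - 56)/(6 + 64))/8361) = 18890 - (6180/931 + ((-59 - 56)/(6 + 64))/8361) = 18890 - (6180*(1/931) + (-115/70)*(1/8361)) = 18890 - (6180/931 + ((1/70)*(-115))*(1/8361)) = 18890 - (6180/931 - 23/14*1/8361) = 18890 - (6180/931 - 23/117054) = 18890 - 1*103338901/15568182 = 18890 - 103338901/15568182 = 293979619079/15568182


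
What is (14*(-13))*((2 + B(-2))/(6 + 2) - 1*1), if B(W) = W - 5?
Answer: 1183/4 ≈ 295.75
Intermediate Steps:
B(W) = -5 + W
(14*(-13))*((2 + B(-2))/(6 + 2) - 1*1) = (14*(-13))*((2 + (-5 - 2))/(6 + 2) - 1*1) = -182*((2 - 7)/8 - 1) = -182*(-5*1/8 - 1) = -182*(-5/8 - 1) = -182*(-13/8) = 1183/4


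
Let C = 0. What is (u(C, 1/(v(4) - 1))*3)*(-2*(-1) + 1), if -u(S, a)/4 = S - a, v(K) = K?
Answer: 12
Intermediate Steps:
u(S, a) = -4*S + 4*a (u(S, a) = -4*(S - a) = -4*S + 4*a)
(u(C, 1/(v(4) - 1))*3)*(-2*(-1) + 1) = ((-4*0 + 4/(4 - 1))*3)*(-2*(-1) + 1) = ((0 + 4/3)*3)*(2 + 1) = ((0 + 4*(⅓))*3)*3 = ((0 + 4/3)*3)*3 = ((4/3)*3)*3 = 4*3 = 12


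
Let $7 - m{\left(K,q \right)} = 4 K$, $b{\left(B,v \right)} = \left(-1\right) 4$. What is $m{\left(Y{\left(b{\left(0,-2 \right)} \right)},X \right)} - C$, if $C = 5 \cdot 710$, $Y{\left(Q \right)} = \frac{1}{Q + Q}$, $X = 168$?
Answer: $- \frac{7085}{2} \approx -3542.5$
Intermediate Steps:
$b{\left(B,v \right)} = -4$
$Y{\left(Q \right)} = \frac{1}{2 Q}$
$m{\left(K,q \right)} = 7 - 4 K$
$C = 3550$
$m{\left(Y{\left(b{\left(0,-2 \right)} \right)},X \right)} - C = \left(7 - 4 \frac{1}{2 \left(-4\right)}\right) - 3550 = \left(7 - 4 \cdot \frac{1}{2} \left(- \frac{1}{4}\right)\right) - 3550 = \left(7 - - \frac{1}{2}\right) - 3550 = \left(7 + \frac{1}{2}\right) - 3550 = \frac{15}{2} - 3550 = - \frac{7085}{2}$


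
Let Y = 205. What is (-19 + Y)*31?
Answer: 5766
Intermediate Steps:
(-19 + Y)*31 = (-19 + 205)*31 = 186*31 = 5766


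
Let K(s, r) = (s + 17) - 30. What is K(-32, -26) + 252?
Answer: 207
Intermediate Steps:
K(s, r) = -13 + s (K(s, r) = (17 + s) - 30 = -13 + s)
K(-32, -26) + 252 = (-13 - 32) + 252 = -45 + 252 = 207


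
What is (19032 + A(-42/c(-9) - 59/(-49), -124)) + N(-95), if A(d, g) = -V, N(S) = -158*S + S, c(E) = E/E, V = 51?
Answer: 33896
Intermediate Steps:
c(E) = 1
N(S) = -157*S
A(d, g) = -51 (A(d, g) = -1*51 = -51)
(19032 + A(-42/c(-9) - 59/(-49), -124)) + N(-95) = (19032 - 51) - 157*(-95) = 18981 + 14915 = 33896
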